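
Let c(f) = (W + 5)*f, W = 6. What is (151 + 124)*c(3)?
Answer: 9075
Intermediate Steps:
c(f) = 11*f (c(f) = (6 + 5)*f = 11*f)
(151 + 124)*c(3) = (151 + 124)*(11*3) = 275*33 = 9075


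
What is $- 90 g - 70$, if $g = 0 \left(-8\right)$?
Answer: $-70$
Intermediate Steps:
$g = 0$
$- 90 g - 70 = \left(-90\right) 0 - 70 = 0 - 70 = -70$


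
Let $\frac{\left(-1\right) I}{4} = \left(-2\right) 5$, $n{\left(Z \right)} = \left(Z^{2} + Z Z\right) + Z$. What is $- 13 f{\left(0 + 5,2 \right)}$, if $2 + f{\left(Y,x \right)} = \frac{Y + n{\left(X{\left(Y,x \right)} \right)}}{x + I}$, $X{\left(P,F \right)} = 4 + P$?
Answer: $- \frac{598}{21} \approx -28.476$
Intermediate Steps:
$n{\left(Z \right)} = Z + 2 Z^{2}$ ($n{\left(Z \right)} = \left(Z^{2} + Z^{2}\right) + Z = 2 Z^{2} + Z = Z + 2 Z^{2}$)
$I = 40$ ($I = - 4 \left(\left(-2\right) 5\right) = \left(-4\right) \left(-10\right) = 40$)
$f{\left(Y,x \right)} = -2 + \frac{Y + \left(4 + Y\right) \left(9 + 2 Y\right)}{40 + x}$ ($f{\left(Y,x \right)} = -2 + \frac{Y + \left(4 + Y\right) \left(1 + 2 \left(4 + Y\right)\right)}{x + 40} = -2 + \frac{Y + \left(4 + Y\right) \left(1 + \left(8 + 2 Y\right)\right)}{40 + x} = -2 + \frac{Y + \left(4 + Y\right) \left(9 + 2 Y\right)}{40 + x}$)
$- 13 f{\left(0 + 5,2 \right)} = - 13 \frac{2 \left(-22 + \left(0 + 5\right)^{2} - 2 + 9 \left(0 + 5\right)\right)}{40 + 2} = - 13 \frac{2 \left(-22 + 5^{2} - 2 + 9 \cdot 5\right)}{42} = - 13 \cdot 2 \cdot \frac{1}{42} \left(-22 + 25 - 2 + 45\right) = - 13 \cdot 2 \cdot \frac{1}{42} \cdot 46 = \left(-13\right) \frac{46}{21} = - \frac{598}{21}$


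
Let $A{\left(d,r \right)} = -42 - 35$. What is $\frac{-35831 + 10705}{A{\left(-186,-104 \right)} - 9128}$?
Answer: $\frac{25126}{9205} \approx 2.7296$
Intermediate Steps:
$A{\left(d,r \right)} = -77$
$\frac{-35831 + 10705}{A{\left(-186,-104 \right)} - 9128} = \frac{-35831 + 10705}{-77 - 9128} = - \frac{25126}{-9205} = \left(-25126\right) \left(- \frac{1}{9205}\right) = \frac{25126}{9205}$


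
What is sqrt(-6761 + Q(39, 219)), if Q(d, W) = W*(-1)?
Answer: 2*I*sqrt(1745) ≈ 83.546*I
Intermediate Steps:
Q(d, W) = -W
sqrt(-6761 + Q(39, 219)) = sqrt(-6761 - 1*219) = sqrt(-6761 - 219) = sqrt(-6980) = 2*I*sqrt(1745)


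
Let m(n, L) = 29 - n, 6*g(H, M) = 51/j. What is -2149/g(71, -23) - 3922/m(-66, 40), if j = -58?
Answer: 23615306/1615 ≈ 14622.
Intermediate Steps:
g(H, M) = -17/116 (g(H, M) = (51/(-58))/6 = (51*(-1/58))/6 = (⅙)*(-51/58) = -17/116)
-2149/g(71, -23) - 3922/m(-66, 40) = -2149/(-17/116) - 3922/(29 - 1*(-66)) = -2149*(-116/17) - 3922/(29 + 66) = 249284/17 - 3922/95 = 23615306/1615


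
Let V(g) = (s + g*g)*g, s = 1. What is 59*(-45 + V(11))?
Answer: 76523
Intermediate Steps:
V(g) = g*(1 + g²) (V(g) = (1 + g*g)*g = (1 + g²)*g = g*(1 + g²))
59*(-45 + V(11)) = 59*(-45 + (11 + 11³)) = 59*(-45 + (11 + 1331)) = 59*(-45 + 1342) = 59*1297 = 76523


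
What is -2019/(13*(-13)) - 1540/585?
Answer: 14167/1521 ≈ 9.3143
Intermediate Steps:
-2019/(13*(-13)) - 1540/585 = -2019/(-169) - 1540*1/585 = -2019*(-1/169) - 308/117 = 2019/169 - 308/117 = 14167/1521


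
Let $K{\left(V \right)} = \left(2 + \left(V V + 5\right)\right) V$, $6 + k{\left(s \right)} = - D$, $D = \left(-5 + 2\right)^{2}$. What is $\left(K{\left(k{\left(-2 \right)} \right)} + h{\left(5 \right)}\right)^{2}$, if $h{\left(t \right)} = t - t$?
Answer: $12110400$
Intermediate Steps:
$D = 9$ ($D = \left(-3\right)^{2} = 9$)
$h{\left(t \right)} = 0$
$k{\left(s \right)} = -15$ ($k{\left(s \right)} = -6 - 9 = -15$)
$K{\left(V \right)} = V \left(7 + V^{2}\right)$ ($K{\left(V \right)} = \left(2 + \left(V^{2} + 5\right)\right) V = \left(2 + \left(5 + V^{2}\right)\right) V = \left(7 + V^{2}\right) V = V \left(7 + V^{2}\right)$)
$\left(K{\left(k{\left(-2 \right)} \right)} + h{\left(5 \right)}\right)^{2} = \left(- 15 \left(7 + \left(-15\right)^{2}\right) + 0\right)^{2} = \left(- 15 \left(7 + 225\right) + 0\right)^{2} = \left(\left(-15\right) 232 + 0\right)^{2} = \left(-3480 + 0\right)^{2} = \left(-3480\right)^{2} = 12110400$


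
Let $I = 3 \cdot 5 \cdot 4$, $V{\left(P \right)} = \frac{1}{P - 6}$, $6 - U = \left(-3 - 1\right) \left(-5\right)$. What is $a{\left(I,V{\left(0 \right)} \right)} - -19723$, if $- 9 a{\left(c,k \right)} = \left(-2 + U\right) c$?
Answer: $\frac{59489}{3} \approx 19830.0$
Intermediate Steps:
$U = -14$ ($U = 6 - \left(-3 - 1\right) \left(-5\right) = 6 - \left(-4\right) \left(-5\right) = 6 - 20 = -14$)
$V{\left(P \right)} = \frac{1}{-6 + P}$
$I = 60$ ($I = 15 \cdot 4 = 60$)
$a{\left(c,k \right)} = \frac{16 c}{9}$ ($a{\left(c,k \right)} = - \frac{\left(-2 - 14\right) c}{9} = - \frac{\left(-16\right) c}{9} = \frac{16 c}{9}$)
$a{\left(I,V{\left(0 \right)} \right)} - -19723 = \frac{16}{9} \cdot 60 - -19723 = \frac{320}{3} + 19723 = \frac{59489}{3}$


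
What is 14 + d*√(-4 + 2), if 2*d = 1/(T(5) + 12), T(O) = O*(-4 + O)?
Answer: 14 + I*√2/34 ≈ 14.0 + 0.041595*I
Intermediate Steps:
d = 1/34 (d = 1/(2*(5*(-4 + 5) + 12)) = 1/(2*(5*1 + 12)) = 1/(2*(5 + 12)) = (½)/17 = (½)*(1/17) = 1/34 ≈ 0.029412)
14 + d*√(-4 + 2) = 14 + √(-4 + 2)/34 = 14 + √(-2)/34 = 14 + (I*√2)/34 = 14 + I*√2/34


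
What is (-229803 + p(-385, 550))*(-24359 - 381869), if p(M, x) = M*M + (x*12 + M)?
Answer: 30614560764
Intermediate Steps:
p(M, x) = M + M² + 12*x (p(M, x) = M² + (12*x + M) = M² + (M + 12*x) = M + M² + 12*x)
(-229803 + p(-385, 550))*(-24359 - 381869) = (-229803 + (-385 + (-385)² + 12*550))*(-24359 - 381869) = (-229803 + (-385 + 148225 + 6600))*(-406228) = (-229803 + 154440)*(-406228) = -75363*(-406228) = 30614560764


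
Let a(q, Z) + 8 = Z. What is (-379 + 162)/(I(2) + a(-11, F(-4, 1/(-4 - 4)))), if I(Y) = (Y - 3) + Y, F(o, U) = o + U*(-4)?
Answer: 62/3 ≈ 20.667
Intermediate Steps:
F(o, U) = o - 4*U
a(q, Z) = -8 + Z
I(Y) = -3 + 2*Y (I(Y) = (-3 + Y) + Y = -3 + 2*Y)
(-379 + 162)/(I(2) + a(-11, F(-4, 1/(-4 - 4)))) = (-379 + 162)/((-3 + 2*2) + (-8 + (-4 - 4/(-4 - 4)))) = -217/((-3 + 4) + (-8 + (-4 - 4/(-8)))) = -217/(1 + (-8 + (-4 - 4*(-1/8)))) = -217/(1 + (-8 + (-4 + 1/2))) = -217/(1 + (-8 - 7/2)) = -217/(1 - 23/2) = -217/(-21/2) = -217*(-2/21) = 62/3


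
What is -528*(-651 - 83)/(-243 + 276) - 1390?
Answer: 10354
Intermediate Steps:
-528*(-651 - 83)/(-243 + 276) - 1390 = -(-387552)/33 - 1390 = -528*(-734/33) - 1390 = 11744 - 1390 = 10354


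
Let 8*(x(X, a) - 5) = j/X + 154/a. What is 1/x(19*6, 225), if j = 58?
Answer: 34200/176101 ≈ 0.19421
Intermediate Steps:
x(X, a) = 5 + 29/(4*X) + 77/(4*a) (x(X, a) = 5 + (58/X + 154/a)/8 = 5 + (29/(4*X) + 77/(4*a)) = 5 + 29/(4*X) + 77/(4*a))
1/x(19*6, 225) = 1/(5 + 29/(4*((19*6))) + (77/4)/225) = 1/(5 + (29/4)/114 + (77/4)*(1/225)) = 1/(5 + (29/4)*(1/114) + 77/900) = 1/(5 + 29/456 + 77/900) = 1/(176101/34200) = 34200/176101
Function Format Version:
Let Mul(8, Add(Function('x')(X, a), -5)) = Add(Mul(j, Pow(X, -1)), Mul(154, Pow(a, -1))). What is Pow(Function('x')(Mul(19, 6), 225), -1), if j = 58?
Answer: Rational(34200, 176101) ≈ 0.19421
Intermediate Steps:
Function('x')(X, a) = Add(5, Mul(Rational(29, 4), Pow(X, -1)), Mul(Rational(77, 4), Pow(a, -1))) (Function('x')(X, a) = Add(5, Mul(Rational(1, 8), Add(Mul(58, Pow(X, -1)), Mul(154, Pow(a, -1))))) = Add(5, Add(Mul(Rational(29, 4), Pow(X, -1)), Mul(Rational(77, 4), Pow(a, -1)))) = Add(5, Mul(Rational(29, 4), Pow(X, -1)), Mul(Rational(77, 4), Pow(a, -1))))
Pow(Function('x')(Mul(19, 6), 225), -1) = Pow(Add(5, Mul(Rational(29, 4), Pow(Mul(19, 6), -1)), Mul(Rational(77, 4), Pow(225, -1))), -1) = Pow(Add(5, Mul(Rational(29, 4), Pow(114, -1)), Mul(Rational(77, 4), Rational(1, 225))), -1) = Pow(Add(5, Mul(Rational(29, 4), Rational(1, 114)), Rational(77, 900)), -1) = Pow(Add(5, Rational(29, 456), Rational(77, 900)), -1) = Pow(Rational(176101, 34200), -1) = Rational(34200, 176101)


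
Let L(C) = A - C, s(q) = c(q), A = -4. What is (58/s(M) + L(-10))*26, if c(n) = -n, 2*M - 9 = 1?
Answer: -728/5 ≈ -145.60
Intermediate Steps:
M = 5 (M = 9/2 + (½)*1 = 9/2 + ½ = 5)
s(q) = -q
L(C) = -4 - C
(58/s(M) + L(-10))*26 = (58/((-1*5)) + (-4 - 1*(-10)))*26 = (58/(-5) + (-4 + 10))*26 = (58*(-⅕) + 6)*26 = (-58/5 + 6)*26 = -28/5*26 = -728/5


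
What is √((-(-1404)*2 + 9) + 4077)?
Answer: 3*√766 ≈ 83.030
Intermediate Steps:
√((-(-1404)*2 + 9) + 4077) = √((-108*(-26) + 9) + 4077) = √((2808 + 9) + 4077) = √(2817 + 4077) = √6894 = 3*√766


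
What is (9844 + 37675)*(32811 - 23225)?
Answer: 455517134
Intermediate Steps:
(9844 + 37675)*(32811 - 23225) = 47519*9586 = 455517134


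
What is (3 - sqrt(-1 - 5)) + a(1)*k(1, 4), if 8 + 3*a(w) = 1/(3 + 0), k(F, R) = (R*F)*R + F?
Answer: -364/9 - I*sqrt(6) ≈ -40.444 - 2.4495*I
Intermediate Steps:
k(F, R) = F + F*R**2 (k(F, R) = (F*R)*R + F = F*R**2 + F = F + F*R**2)
a(w) = -23/9 (a(w) = -8/3 + 1/(3*(3 + 0)) = -8/3 + (1/3)/3 = -8/3 + (1/3)*(1/3) = -8/3 + 1/9 = -23/9)
(3 - sqrt(-1 - 5)) + a(1)*k(1, 4) = (3 - sqrt(-1 - 5)) - 23*(1 + 4**2)/9 = (3 - sqrt(-6)) - 23*(1 + 16)/9 = (3 - I*sqrt(6)) - 23*17/9 = (3 - I*sqrt(6)) - 23/9*17 = (3 - I*sqrt(6)) - 391/9 = -364/9 - I*sqrt(6)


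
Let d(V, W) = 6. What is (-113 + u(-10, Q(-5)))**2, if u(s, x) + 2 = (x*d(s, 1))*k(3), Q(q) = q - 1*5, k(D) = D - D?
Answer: 13225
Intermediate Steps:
k(D) = 0
Q(q) = -5 + q (Q(q) = q - 5 = -5 + q)
u(s, x) = -2 (u(s, x) = -2 + (x*6)*0 = -2 + (6*x)*0 = -2 + 0 = -2)
(-113 + u(-10, Q(-5)))**2 = (-113 - 2)**2 = (-115)**2 = 13225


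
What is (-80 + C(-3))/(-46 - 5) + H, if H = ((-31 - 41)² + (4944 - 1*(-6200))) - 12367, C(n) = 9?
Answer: 202082/51 ≈ 3962.4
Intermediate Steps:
H = 3961 (H = ((-72)² + (4944 + 6200)) - 12367 = (5184 + 11144) - 12367 = 16328 - 12367 = 3961)
(-80 + C(-3))/(-46 - 5) + H = (-80 + 9)/(-46 - 5) + 3961 = -71/(-51) + 3961 = -1/51*(-71) + 3961 = 71/51 + 3961 = 202082/51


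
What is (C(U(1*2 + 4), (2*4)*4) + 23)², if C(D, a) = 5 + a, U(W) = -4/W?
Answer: 3600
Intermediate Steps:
(C(U(1*2 + 4), (2*4)*4) + 23)² = ((5 + (2*4)*4) + 23)² = ((5 + 8*4) + 23)² = ((5 + 32) + 23)² = (37 + 23)² = 60² = 3600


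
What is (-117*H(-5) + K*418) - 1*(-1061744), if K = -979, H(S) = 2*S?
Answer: 653692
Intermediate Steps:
(-117*H(-5) + K*418) - 1*(-1061744) = (-234*(-5) - 979*418) - 1*(-1061744) = (-117*(-10) - 409222) + 1061744 = (1170 - 409222) + 1061744 = -408052 + 1061744 = 653692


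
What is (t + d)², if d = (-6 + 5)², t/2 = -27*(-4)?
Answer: 47089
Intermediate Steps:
t = 216 (t = 2*(-27*(-4)) = 2*108 = 216)
d = 1 (d = (-1)² = 1)
(t + d)² = (216 + 1)² = 217² = 47089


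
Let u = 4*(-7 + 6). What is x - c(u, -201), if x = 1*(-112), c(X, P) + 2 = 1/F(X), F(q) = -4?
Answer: -439/4 ≈ -109.75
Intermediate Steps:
u = -4 (u = 4*(-1) = -4)
c(X, P) = -9/4 (c(X, P) = -2 + 1/(-4) = -2 - ¼ = -9/4)
x = -112
x - c(u, -201) = -112 - 1*(-9/4) = -112 + 9/4 = -439/4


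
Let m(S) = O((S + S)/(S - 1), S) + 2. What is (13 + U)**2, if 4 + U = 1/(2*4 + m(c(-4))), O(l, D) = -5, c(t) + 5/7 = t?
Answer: 2116/25 ≈ 84.640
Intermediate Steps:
c(t) = -5/7 + t
m(S) = -3 (m(S) = -5 + 2 = -3)
U = -19/5 (U = -4 + 1/(2*4 - 3) = -4 + 1/(8 - 3) = -4 + 1/5 = -19/5 ≈ -3.8000)
(13 + U)**2 = (13 - 19/5)**2 = (46/5)**2 = 2116/25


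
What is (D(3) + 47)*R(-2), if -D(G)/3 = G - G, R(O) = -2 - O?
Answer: 0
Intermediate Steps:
D(G) = 0 (D(G) = -3*(G - G) = -3*0 = 0)
(D(3) + 47)*R(-2) = (0 + 47)*(-2 - 1*(-2)) = 47*(-2 + 2) = 47*0 = 0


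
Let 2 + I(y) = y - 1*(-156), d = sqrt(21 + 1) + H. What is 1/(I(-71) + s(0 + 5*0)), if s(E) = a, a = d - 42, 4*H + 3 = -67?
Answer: 94/2121 - 4*sqrt(22)/2121 ≈ 0.035473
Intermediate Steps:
H = -35/2 (H = -3/4 + (1/4)*(-67) = -3/4 - 67/4 = -35/2 ≈ -17.500)
d = -35/2 + sqrt(22) (d = sqrt(21 + 1) - 35/2 = sqrt(22) - 35/2 = -35/2 + sqrt(22) ≈ -12.810)
a = -119/2 + sqrt(22) (a = (-35/2 + sqrt(22)) - 42 = -119/2 + sqrt(22) ≈ -54.810)
s(E) = -119/2 + sqrt(22)
I(y) = 154 + y (I(y) = -2 + (y - 1*(-156)) = -2 + (y + 156) = -2 + (156 + y) = 154 + y)
1/(I(-71) + s(0 + 5*0)) = 1/((154 - 71) + (-119/2 + sqrt(22))) = 1/(83 + (-119/2 + sqrt(22))) = 1/(47/2 + sqrt(22))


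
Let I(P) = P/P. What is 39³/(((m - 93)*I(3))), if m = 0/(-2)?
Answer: -19773/31 ≈ -637.84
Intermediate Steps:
m = 0 (m = 0*(-½) = 0)
I(P) = 1
39³/(((m - 93)*I(3))) = 39³/(((0 - 93)*1)) = 59319/((-93*1)) = 59319/(-93) = 59319*(-1/93) = -19773/31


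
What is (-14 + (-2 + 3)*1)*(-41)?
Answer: 533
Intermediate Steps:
(-14 + (-2 + 3)*1)*(-41) = (-14 + 1*1)*(-41) = (-14 + 1)*(-41) = -13*(-41) = 533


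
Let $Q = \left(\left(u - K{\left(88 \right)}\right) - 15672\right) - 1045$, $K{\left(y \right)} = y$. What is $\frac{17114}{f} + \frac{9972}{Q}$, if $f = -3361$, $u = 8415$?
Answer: $- \frac{88551176}{14099395} \approx -6.2805$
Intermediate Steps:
$Q = -8390$ ($Q = \left(\left(8415 - 88\right) - 15672\right) - 1045 = \left(8327 - 15672\right) - 1045 = -7345 - 1045 = -8390$)
$\frac{17114}{f} + \frac{9972}{Q} = \frac{17114}{-3361} + \frac{9972}{-8390} = 17114 \left(- \frac{1}{3361}\right) + 9972 \left(- \frac{1}{8390}\right) = - \frac{17114}{3361} - \frac{4986}{4195} = - \frac{88551176}{14099395}$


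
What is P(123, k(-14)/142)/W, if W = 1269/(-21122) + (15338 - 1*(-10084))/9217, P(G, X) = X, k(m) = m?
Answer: -1362770318/37293964881 ≈ -0.036541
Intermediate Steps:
W = 525267111/194681474 (W = 1269*(-1/21122) + (15338 + 10084)*(1/9217) = -1269/21122 + 25422*(1/9217) = -1269/21122 + 25422/9217 = 525267111/194681474 ≈ 2.6981)
P(123, k(-14)/142)/W = (-14/142)/(525267111/194681474) = -14*1/142*(194681474/525267111) = -7/71*194681474/525267111 = -1362770318/37293964881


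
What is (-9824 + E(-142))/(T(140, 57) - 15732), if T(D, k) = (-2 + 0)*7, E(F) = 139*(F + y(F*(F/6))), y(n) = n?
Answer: -656356/23619 ≈ -27.789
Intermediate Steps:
E(F) = 139*F + 139*F**2/6 (E(F) = 139*(F + F*(F/6)) = 139*(F + F**2/6) = 139*F + 139*F**2/6)
T(D, k) = -14 (T(D, k) = -2*7 = -14)
(-9824 + E(-142))/(T(140, 57) - 15732) = (-9824 + (139/6)*(-142)*(6 - 142))/(-14 - 15732) = (-9824 + (139/6)*(-142)*(-136))/(-15746) = (-9824 + 1342184/3)*(-1/15746) = (1312712/3)*(-1/15746) = -656356/23619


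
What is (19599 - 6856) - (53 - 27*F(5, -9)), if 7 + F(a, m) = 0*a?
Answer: 12501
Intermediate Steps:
F(a, m) = -7 (F(a, m) = -7 + 0*a = -7 + 0 = -7)
(19599 - 6856) - (53 - 27*F(5, -9)) = (19599 - 6856) - (53 - 27*(-7)) = 12743 - (53 + 189) = 12743 - 1*242 = 12743 - 242 = 12501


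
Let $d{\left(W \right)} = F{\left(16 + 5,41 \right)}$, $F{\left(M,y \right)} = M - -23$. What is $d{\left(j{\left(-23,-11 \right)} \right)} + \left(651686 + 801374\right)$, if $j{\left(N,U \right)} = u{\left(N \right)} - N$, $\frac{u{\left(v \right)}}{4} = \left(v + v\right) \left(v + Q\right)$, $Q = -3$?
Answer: $1453104$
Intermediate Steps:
$u{\left(v \right)} = 8 v \left(-3 + v\right)$ ($u{\left(v \right)} = 4 \left(v + v\right) \left(v - 3\right) = 4 \cdot 2 v \left(-3 + v\right) = 8 v \left(-3 + v\right)$)
$j{\left(N,U \right)} = - N + 8 N \left(-3 + N\right)$ ($j{\left(N,U \right)} = 8 N \left(-3 + N\right) - N = - N + 8 N \left(-3 + N\right)$)
$F{\left(M,y \right)} = 23 + M$ ($F{\left(M,y \right)} = M + 23 = 23 + M$)
$d{\left(W \right)} = 44$ ($d{\left(W \right)} = 23 + \left(16 + 5\right) = 23 + 21 = 44$)
$d{\left(j{\left(-23,-11 \right)} \right)} + \left(651686 + 801374\right) = 44 + \left(651686 + 801374\right) = 44 + 1453060 = 1453104$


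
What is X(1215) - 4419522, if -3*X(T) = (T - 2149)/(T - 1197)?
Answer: -119326627/27 ≈ -4.4195e+6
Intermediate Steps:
X(T) = -(-2149 + T)/(3*(-1197 + T)) (X(T) = -(T - 2149)/(3*(T - 1197)) = -(-2149 + T)/(3*(-1197 + T)))
X(1215) - 4419522 = (2149 - 1*1215)/(3*(-1197 + 1215)) - 4419522 = (1/3)*(2149 - 1215)/18 - 4419522 = (1/3)*(1/18)*934 - 4419522 = 467/27 - 4419522 = -119326627/27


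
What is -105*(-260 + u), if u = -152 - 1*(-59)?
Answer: 37065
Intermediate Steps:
u = -93 (u = -152 + 59 = -93)
-105*(-260 + u) = -105*(-260 - 93) = -105*(-353) = 37065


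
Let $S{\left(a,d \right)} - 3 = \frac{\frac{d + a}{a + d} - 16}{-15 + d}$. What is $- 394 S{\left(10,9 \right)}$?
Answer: $-2167$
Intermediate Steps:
$S{\left(a,d \right)} = 3 - \frac{15}{-15 + d}$ ($S{\left(a,d \right)} = 3 + \frac{\frac{d + a}{a + d} - 16}{-15 + d} = 3 + \frac{\frac{a + d}{a + d} - 16}{-15 + d} = 3 + \frac{1 - 16}{-15 + d} = 3 - \frac{15}{-15 + d}$)
$- 394 S{\left(10,9 \right)} = - 394 \frac{3 \left(-20 + 9\right)}{-15 + 9} = - 394 \cdot 3 \frac{1}{-6} \left(-11\right) = - 394 \cdot 3 \left(- \frac{1}{6}\right) \left(-11\right) = \left(-394\right) \frac{11}{2} = -2167$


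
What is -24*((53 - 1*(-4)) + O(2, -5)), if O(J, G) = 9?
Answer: -1584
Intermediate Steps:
-24*((53 - 1*(-4)) + O(2, -5)) = -24*((53 - 1*(-4)) + 9) = -24*((53 + 4) + 9) = -24*(57 + 9) = -24*66 = -1584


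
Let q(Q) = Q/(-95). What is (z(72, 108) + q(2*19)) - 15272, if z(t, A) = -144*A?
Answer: -154122/5 ≈ -30824.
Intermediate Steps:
q(Q) = -Q/95 (q(Q) = Q*(-1/95) = -Q/95)
(z(72, 108) + q(2*19)) - 15272 = (-144*108 - 2*19/95) - 15272 = (-15552 - 1/95*38) - 15272 = (-15552 - ⅖) - 15272 = -77762/5 - 15272 = -154122/5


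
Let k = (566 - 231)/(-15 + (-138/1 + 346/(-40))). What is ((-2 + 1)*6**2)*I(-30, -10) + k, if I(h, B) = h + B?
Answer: 4648820/3233 ≈ 1437.9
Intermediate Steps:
I(h, B) = B + h
k = -6700/3233 (k = 335/(-15 + (-138*1 + 346*(-1/40))) = 335/(-15 + (-138 - 173/20)) = 335/(-15 - 2933/20) = 335/(-3233/20) = 335*(-20/3233) = -6700/3233 ≈ -2.0724)
((-2 + 1)*6**2)*I(-30, -10) + k = ((-2 + 1)*6**2)*(-10 - 30) - 6700/3233 = -1*36*(-40) - 6700/3233 = -36*(-40) - 6700/3233 = 1440 - 6700/3233 = 4648820/3233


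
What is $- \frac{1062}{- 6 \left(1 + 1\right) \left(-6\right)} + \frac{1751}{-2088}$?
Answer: $- \frac{32549}{2088} \approx -15.589$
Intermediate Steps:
$- \frac{1062}{- 6 \left(1 + 1\right) \left(-6\right)} + \frac{1751}{-2088} = - \frac{1062}{\left(-6\right) 2 \left(-6\right)} + 1751 \left(- \frac{1}{2088}\right) = - \frac{1062}{\left(-12\right) \left(-6\right)} - \frac{1751}{2088} = - \frac{1062}{72} - \frac{1751}{2088} = \left(-1062\right) \frac{1}{72} - \frac{1751}{2088} = - \frac{59}{4} - \frac{1751}{2088} = - \frac{32549}{2088}$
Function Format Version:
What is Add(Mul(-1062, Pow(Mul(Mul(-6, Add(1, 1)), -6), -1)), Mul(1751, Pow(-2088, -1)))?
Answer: Rational(-32549, 2088) ≈ -15.589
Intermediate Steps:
Add(Mul(-1062, Pow(Mul(Mul(-6, Add(1, 1)), -6), -1)), Mul(1751, Pow(-2088, -1))) = Add(Mul(-1062, Pow(Mul(Mul(-6, 2), -6), -1)), Mul(1751, Rational(-1, 2088))) = Add(Mul(-1062, Pow(Mul(-12, -6), -1)), Rational(-1751, 2088)) = Add(Mul(-1062, Pow(72, -1)), Rational(-1751, 2088)) = Add(Mul(-1062, Rational(1, 72)), Rational(-1751, 2088)) = Add(Rational(-59, 4), Rational(-1751, 2088)) = Rational(-32549, 2088)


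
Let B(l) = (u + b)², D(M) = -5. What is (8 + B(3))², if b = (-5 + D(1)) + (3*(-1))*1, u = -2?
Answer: 54289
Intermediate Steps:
b = -13 (b = (-5 - 5) + (3*(-1))*1 = -10 - 3*1 = -10 - 3 = -13)
B(l) = 225 (B(l) = (-2 - 13)² = (-15)² = 225)
(8 + B(3))² = (8 + 225)² = 233² = 54289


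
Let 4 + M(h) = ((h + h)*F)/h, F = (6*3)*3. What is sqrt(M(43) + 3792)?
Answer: 2*sqrt(974) ≈ 62.418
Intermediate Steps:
F = 54 (F = 18*3 = 54)
M(h) = 104 (M(h) = -4 + ((h + h)*54)/h = -4 + ((2*h)*54)/h = -4 + (108*h)/h = -4 + 108 = 104)
sqrt(M(43) + 3792) = sqrt(104 + 3792) = sqrt(3896) = 2*sqrt(974)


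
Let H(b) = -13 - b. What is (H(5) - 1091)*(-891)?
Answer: 988119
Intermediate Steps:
(H(5) - 1091)*(-891) = ((-13 - 1*5) - 1091)*(-891) = ((-13 - 5) - 1091)*(-891) = (-18 - 1091)*(-891) = -1109*(-891) = 988119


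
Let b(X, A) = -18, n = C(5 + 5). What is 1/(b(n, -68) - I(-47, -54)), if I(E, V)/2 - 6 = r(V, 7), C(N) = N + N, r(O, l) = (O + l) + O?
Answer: 1/172 ≈ 0.0058140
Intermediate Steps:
r(O, l) = l + 2*O
C(N) = 2*N
n = 20 (n = 2*(5 + 5) = 2*10 = 20)
I(E, V) = 26 + 4*V (I(E, V) = 12 + 2*(7 + 2*V) = 12 + (14 + 4*V) = 26 + 4*V)
1/(b(n, -68) - I(-47, -54)) = 1/(-18 - (26 + 4*(-54))) = 1/(-18 - (26 - 216)) = 1/(-18 - 1*(-190)) = 1/(-18 + 190) = 1/172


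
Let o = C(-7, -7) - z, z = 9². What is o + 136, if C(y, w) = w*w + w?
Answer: 97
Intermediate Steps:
C(y, w) = w + w² (C(y, w) = w² + w = w + w²)
z = 81
o = -39 (o = -7*(1 - 7) - 1*81 = -7*(-6) - 81 = 42 - 81 = -39)
o + 136 = -39 + 136 = 97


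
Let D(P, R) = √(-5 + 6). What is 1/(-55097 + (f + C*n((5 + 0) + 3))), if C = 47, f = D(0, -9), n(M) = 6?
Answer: -1/54814 ≈ -1.8244e-5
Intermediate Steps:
D(P, R) = 1 (D(P, R) = √1 = 1)
f = 1
1/(-55097 + (f + C*n((5 + 0) + 3))) = 1/(-55097 + (1 + 47*6)) = 1/(-55097 + (1 + 282)) = 1/(-55097 + 283) = 1/(-54814) = -1/54814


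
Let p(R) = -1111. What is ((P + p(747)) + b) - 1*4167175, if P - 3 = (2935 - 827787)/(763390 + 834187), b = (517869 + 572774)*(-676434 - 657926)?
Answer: -2324977071638473103/1597577 ≈ -1.4553e+12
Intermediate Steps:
b = -1455310393480 (b = 1090643*(-1334360) = -1455310393480)
P = 3967879/1597577 (P = 3 + (2935 - 827787)/(763390 + 834187) = 3 - 824852/1597577 = 3967879/1597577 ≈ 2.4837)
((P + p(747)) + b) - 1*4167175 = ((3967879/1597577 - 1111) - 1455310393480) - 1*4167175 = (-1770940168/1597577 - 1455310393480) - 4167175 = -2324970414255538128/1597577 - 4167175 = -2324977071638473103/1597577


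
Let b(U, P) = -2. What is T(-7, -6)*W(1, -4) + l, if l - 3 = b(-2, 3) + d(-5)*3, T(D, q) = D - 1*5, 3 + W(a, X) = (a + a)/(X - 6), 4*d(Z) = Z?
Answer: 713/20 ≈ 35.650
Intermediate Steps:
d(Z) = Z/4
W(a, X) = -3 + 2*a/(-6 + X) (W(a, X) = -3 + (a + a)/(X - 6) = -3 + (2*a)/(-6 + X) = -3 + 2*a/(-6 + X))
T(D, q) = -5 + D (T(D, q) = D - 5 = -5 + D)
l = -11/4 (l = 3 + (-2 + ((1/4)*(-5))*3) = 3 + (-2 - 5/4*3) = 3 + (-2 - 15/4) = 3 - 23/4 = -11/4 ≈ -2.7500)
T(-7, -6)*W(1, -4) + l = (-5 - 7)*((18 - 3*(-4) + 2*1)/(-6 - 4)) - 11/4 = -12*(18 + 12 + 2)/(-10) - 11/4 = -(-6)*32/5 - 11/4 = -12*(-16/5) - 11/4 = 192/5 - 11/4 = 713/20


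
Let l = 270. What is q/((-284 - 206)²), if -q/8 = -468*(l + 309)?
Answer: 541944/60025 ≈ 9.0286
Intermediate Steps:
q = 2167776 (q = -(-3744)*(270 + 309) = -(-3744)*579 = -8*(-270972) = 2167776)
q/((-284 - 206)²) = 2167776/((-284 - 206)²) = 2167776/((-490)²) = 2167776/240100 = 2167776*(1/240100) = 541944/60025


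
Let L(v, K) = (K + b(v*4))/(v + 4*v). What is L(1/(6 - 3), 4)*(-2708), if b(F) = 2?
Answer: -48744/5 ≈ -9748.8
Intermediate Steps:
L(v, K) = (2 + K)/(5*v) (L(v, K) = (K + 2)/(v + 4*v) = (2 + K)/((5*v)) = (2 + K)*(1/(5*v)) = (2 + K)/(5*v))
L(1/(6 - 3), 4)*(-2708) = ((2 + 4)/(5*(1/(6 - 3))))*(-2708) = ((⅕)*6/1/3)*(-2708) = ((⅕)*6/(⅓))*(-2708) = ((⅕)*3*6)*(-2708) = (18/5)*(-2708) = -48744/5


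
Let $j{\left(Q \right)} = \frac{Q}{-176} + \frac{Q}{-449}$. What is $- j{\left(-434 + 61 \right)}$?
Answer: $- \frac{233125}{79024} \approx -2.9501$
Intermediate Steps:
$j{\left(Q \right)} = - \frac{625 Q}{79024}$ ($j{\left(Q \right)} = Q \left(- \frac{1}{176}\right) + Q \left(- \frac{1}{449}\right) = - \frac{Q}{176} - \frac{Q}{449} = - \frac{625 Q}{79024}$)
$- j{\left(-434 + 61 \right)} = - \frac{\left(-625\right) \left(-434 + 61\right)}{79024} = - \frac{\left(-625\right) \left(-373\right)}{79024} = \left(-1\right) \frac{233125}{79024} = - \frac{233125}{79024}$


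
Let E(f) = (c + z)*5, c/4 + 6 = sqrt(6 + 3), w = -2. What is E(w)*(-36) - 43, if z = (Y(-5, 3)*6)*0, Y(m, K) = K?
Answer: 2117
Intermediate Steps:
c = -12 (c = -24 + 4*sqrt(6 + 3) = -24 + 4*sqrt(9) = -24 + 4*3 = -24 + 12 = -12)
z = 0 (z = (3*6)*0 = 18*0 = 0)
E(f) = -60 (E(f) = (-12 + 0)*5 = -12*5 = -60)
E(w)*(-36) - 43 = -60*(-36) - 43 = 2160 - 43 = 2117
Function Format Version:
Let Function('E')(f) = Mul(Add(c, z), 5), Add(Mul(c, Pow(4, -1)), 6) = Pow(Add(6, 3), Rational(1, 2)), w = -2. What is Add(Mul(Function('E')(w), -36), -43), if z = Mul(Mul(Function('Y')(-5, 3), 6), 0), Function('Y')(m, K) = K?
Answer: 2117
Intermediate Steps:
c = -12 (c = Add(-24, Mul(4, Pow(Add(6, 3), Rational(1, 2)))) = Add(-24, Mul(4, Pow(9, Rational(1, 2)))) = Add(-24, Mul(4, 3)) = Add(-24, 12) = -12)
z = 0 (z = Mul(Mul(3, 6), 0) = Mul(18, 0) = 0)
Function('E')(f) = -60 (Function('E')(f) = Mul(Add(-12, 0), 5) = Mul(-12, 5) = -60)
Add(Mul(Function('E')(w), -36), -43) = Add(Mul(-60, -36), -43) = Add(2160, -43) = 2117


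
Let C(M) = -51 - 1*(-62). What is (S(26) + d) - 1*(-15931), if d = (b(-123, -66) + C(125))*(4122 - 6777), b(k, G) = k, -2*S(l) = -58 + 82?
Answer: 313279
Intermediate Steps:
S(l) = -12 (S(l) = -(-58 + 82)/2 = -½*24 = -12)
C(M) = 11 (C(M) = -51 + 62 = 11)
d = 297360 (d = (-123 + 11)*(4122 - 6777) = -112*(-2655) = 297360)
(S(26) + d) - 1*(-15931) = (-12 + 297360) - 1*(-15931) = 297348 + 15931 = 313279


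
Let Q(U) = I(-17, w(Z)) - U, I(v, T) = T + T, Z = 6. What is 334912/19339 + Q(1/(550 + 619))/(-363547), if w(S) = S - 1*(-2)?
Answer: 142332697900699/8218812821177 ≈ 17.318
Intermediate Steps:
w(S) = 2 + S (w(S) = S + 2 = 2 + S)
I(v, T) = 2*T
Q(U) = 16 - U (Q(U) = 2*(2 + 6) - U = 2*8 - U = 16 - U)
334912/19339 + Q(1/(550 + 619))/(-363547) = 334912/19339 + (16 - 1/(550 + 619))/(-363547) = 334912*(1/19339) + (16 - 1/1169)*(-1/363547) = 334912/19339 + (16 - 1*1/1169)*(-1/363547) = 334912/19339 + (16 - 1/1169)*(-1/363547) = 334912/19339 + (18703/1169)*(-1/363547) = 334912/19339 - 18703/424986443 = 142332697900699/8218812821177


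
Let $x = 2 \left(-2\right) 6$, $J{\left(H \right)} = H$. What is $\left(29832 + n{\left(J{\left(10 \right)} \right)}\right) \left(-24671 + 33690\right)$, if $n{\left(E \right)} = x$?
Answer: $268838352$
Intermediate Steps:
$x = -24$ ($x = \left(-4\right) 6 = -24$)
$n{\left(E \right)} = -24$
$\left(29832 + n{\left(J{\left(10 \right)} \right)}\right) \left(-24671 + 33690\right) = \left(29832 - 24\right) \left(-24671 + 33690\right) = 29808 \cdot 9019 = 268838352$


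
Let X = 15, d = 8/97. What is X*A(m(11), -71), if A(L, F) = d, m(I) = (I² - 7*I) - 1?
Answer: 120/97 ≈ 1.2371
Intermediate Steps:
m(I) = -1 + I² - 7*I
d = 8/97 (d = 8*(1/97) = 8/97 ≈ 0.082474)
A(L, F) = 8/97
X*A(m(11), -71) = 15*(8/97) = 120/97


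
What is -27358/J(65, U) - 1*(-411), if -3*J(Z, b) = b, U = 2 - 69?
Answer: -54537/67 ≈ -813.99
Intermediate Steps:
U = -67
J(Z, b) = -b/3
-27358/J(65, U) - 1*(-411) = -27358/((-⅓*(-67))) - 1*(-411) = -27358/67/3 + 411 = -27358*3/67 + 411 = -82074/67 + 411 = -54537/67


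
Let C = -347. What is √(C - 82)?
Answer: I*√429 ≈ 20.712*I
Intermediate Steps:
√(C - 82) = √(-347 - 82) = √(-429) = I*√429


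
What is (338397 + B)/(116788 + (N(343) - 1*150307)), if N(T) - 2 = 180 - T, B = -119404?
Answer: -218993/33680 ≈ -6.5022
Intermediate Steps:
N(T) = 182 - T (N(T) = 2 + (180 - T) = 182 - T)
(338397 + B)/(116788 + (N(343) - 1*150307)) = (338397 - 119404)/(116788 + ((182 - 1*343) - 1*150307)) = 218993/(116788 + ((182 - 343) - 150307)) = 218993/(116788 + (-161 - 150307)) = 218993/(116788 - 150468) = 218993/(-33680) = 218993*(-1/33680) = -218993/33680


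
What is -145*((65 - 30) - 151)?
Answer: 16820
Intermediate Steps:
-145*((65 - 30) - 151) = -145*(35 - 151) = -145*(-116) = 16820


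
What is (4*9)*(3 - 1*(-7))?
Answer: 360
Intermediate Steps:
(4*9)*(3 - 1*(-7)) = 36*(3 + 7) = 36*10 = 360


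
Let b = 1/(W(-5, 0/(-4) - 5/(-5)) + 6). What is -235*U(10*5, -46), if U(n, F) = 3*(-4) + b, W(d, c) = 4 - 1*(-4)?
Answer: 39245/14 ≈ 2803.2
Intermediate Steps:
W(d, c) = 8 (W(d, c) = 4 + 4 = 8)
b = 1/14 (b = 1/(8 + 6) = 1/14 ≈ 0.071429)
U(n, F) = -167/14 (U(n, F) = 3*(-4) + 1/14 = -12 + 1/14 = -167/14)
-235*U(10*5, -46) = -235*(-167/14) = 39245/14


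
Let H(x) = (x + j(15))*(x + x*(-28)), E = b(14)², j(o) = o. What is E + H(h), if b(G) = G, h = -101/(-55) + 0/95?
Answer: -1932302/3025 ≈ -638.78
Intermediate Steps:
h = 101/55 (h = -101*(-1/55) + 0*(1/95) = 101/55 + 0 = 101/55 ≈ 1.8364)
E = 196 (E = 14² = 196)
H(x) = -27*x*(15 + x) (H(x) = (x + 15)*(x + x*(-28)) = (15 + x)*(x - 28*x) = (15 + x)*(-27*x) = -27*x*(15 + x))
E + H(h) = 196 - 27*101/55*(15 + 101/55) = 196 - 27*101/55*926/55 = 196 - 2525202/3025 = -1932302/3025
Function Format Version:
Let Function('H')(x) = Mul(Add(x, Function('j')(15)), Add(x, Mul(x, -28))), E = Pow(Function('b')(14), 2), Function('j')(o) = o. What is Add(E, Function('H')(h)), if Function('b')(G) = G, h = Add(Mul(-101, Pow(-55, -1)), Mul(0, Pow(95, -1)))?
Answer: Rational(-1932302, 3025) ≈ -638.78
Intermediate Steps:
h = Rational(101, 55) (h = Add(Mul(-101, Rational(-1, 55)), Mul(0, Rational(1, 95))) = Add(Rational(101, 55), 0) = Rational(101, 55) ≈ 1.8364)
E = 196 (E = Pow(14, 2) = 196)
Function('H')(x) = Mul(-27, x, Add(15, x)) (Function('H')(x) = Mul(Add(x, 15), Add(x, Mul(x, -28))) = Mul(Add(15, x), Add(x, Mul(-28, x))) = Mul(Add(15, x), Mul(-27, x)) = Mul(-27, x, Add(15, x)))
Add(E, Function('H')(h)) = Add(196, Mul(-27, Rational(101, 55), Add(15, Rational(101, 55)))) = Add(196, Mul(-27, Rational(101, 55), Rational(926, 55))) = Add(196, Rational(-2525202, 3025)) = Rational(-1932302, 3025)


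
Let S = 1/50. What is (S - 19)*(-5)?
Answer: 949/10 ≈ 94.900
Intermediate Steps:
S = 1/50 ≈ 0.020000
(S - 19)*(-5) = (1/50 - 19)*(-5) = -949/50*(-5) = 949/10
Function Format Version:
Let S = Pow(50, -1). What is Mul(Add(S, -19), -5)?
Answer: Rational(949, 10) ≈ 94.900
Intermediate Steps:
S = Rational(1, 50) ≈ 0.020000
Mul(Add(S, -19), -5) = Mul(Add(Rational(1, 50), -19), -5) = Mul(Rational(-949, 50), -5) = Rational(949, 10)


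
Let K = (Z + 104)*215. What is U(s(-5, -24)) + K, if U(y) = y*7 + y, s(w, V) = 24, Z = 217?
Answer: 69207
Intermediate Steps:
U(y) = 8*y (U(y) = 7*y + y = 8*y)
K = 69015 (K = (217 + 104)*215 = 321*215 = 69015)
U(s(-5, -24)) + K = 8*24 + 69015 = 192 + 69015 = 69207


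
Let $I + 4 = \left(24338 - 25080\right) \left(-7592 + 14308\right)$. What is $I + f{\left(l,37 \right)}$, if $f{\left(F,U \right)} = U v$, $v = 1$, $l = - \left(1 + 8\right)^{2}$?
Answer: $-4983239$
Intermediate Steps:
$l = -81$ ($l = - 9^{2} = \left(-1\right) 81 = -81$)
$f{\left(F,U \right)} = U$ ($f{\left(F,U \right)} = U 1 = U$)
$I = -4983276$ ($I = -4 + \left(24338 - 25080\right) \left(-7592 + 14308\right) = -4 - 4983272 = -4983276$)
$I + f{\left(l,37 \right)} = -4983276 + 37 = -4983239$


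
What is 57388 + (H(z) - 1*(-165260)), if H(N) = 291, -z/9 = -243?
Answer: 222939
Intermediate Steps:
z = 2187 (z = -9*(-243) = 2187)
57388 + (H(z) - 1*(-165260)) = 57388 + (291 - 1*(-165260)) = 57388 + (291 + 165260) = 57388 + 165551 = 222939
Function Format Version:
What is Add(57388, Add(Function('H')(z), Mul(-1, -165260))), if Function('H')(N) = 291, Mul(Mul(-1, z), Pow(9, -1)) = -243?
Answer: 222939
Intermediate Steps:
z = 2187 (z = Mul(-9, -243) = 2187)
Add(57388, Add(Function('H')(z), Mul(-1, -165260))) = Add(57388, Add(291, Mul(-1, -165260))) = Add(57388, Add(291, 165260)) = Add(57388, 165551) = 222939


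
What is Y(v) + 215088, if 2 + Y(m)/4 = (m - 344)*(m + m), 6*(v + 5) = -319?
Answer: 3619994/9 ≈ 4.0222e+5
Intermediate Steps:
v = -349/6 (v = -5 + (⅙)*(-319) = -5 - 319/6 = -349/6 ≈ -58.167)
Y(m) = -8 + 8*m*(-344 + m) (Y(m) = -8 + 4*((m - 344)*(m + m)) = -8 + 4*((-344 + m)*(2*m)) = -8 + 4*(2*m*(-344 + m)) = -8 + 8*m*(-344 + m))
Y(v) + 215088 = (-8 - 2752*(-349/6) + 8*(-349/6)²) + 215088 = (-8 + 480224/3 + 8*(121801/36)) + 215088 = (-8 + 480224/3 + 243602/9) + 215088 = 1684202/9 + 215088 = 3619994/9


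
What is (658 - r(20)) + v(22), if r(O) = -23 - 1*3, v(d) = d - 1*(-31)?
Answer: 737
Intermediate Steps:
v(d) = 31 + d (v(d) = d + 31 = 31 + d)
r(O) = -26 (r(O) = -23 - 3 = -26)
(658 - r(20)) + v(22) = (658 - 1*(-26)) + (31 + 22) = (658 + 26) + 53 = 684 + 53 = 737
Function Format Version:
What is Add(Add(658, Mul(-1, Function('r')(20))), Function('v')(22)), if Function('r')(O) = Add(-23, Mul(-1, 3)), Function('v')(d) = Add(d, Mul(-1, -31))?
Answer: 737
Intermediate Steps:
Function('v')(d) = Add(31, d) (Function('v')(d) = Add(d, 31) = Add(31, d))
Function('r')(O) = -26 (Function('r')(O) = Add(-23, -3) = -26)
Add(Add(658, Mul(-1, Function('r')(20))), Function('v')(22)) = Add(Add(658, Mul(-1, -26)), Add(31, 22)) = Add(Add(658, 26), 53) = Add(684, 53) = 737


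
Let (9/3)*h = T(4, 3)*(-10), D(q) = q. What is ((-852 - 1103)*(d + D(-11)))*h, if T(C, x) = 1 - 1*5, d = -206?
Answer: 16969400/3 ≈ 5.6565e+6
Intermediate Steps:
T(C, x) = -4 (T(C, x) = 1 - 5 = -4)
h = 40/3 (h = (-4*(-10))/3 = (⅓)*40 = 40/3 ≈ 13.333)
((-852 - 1103)*(d + D(-11)))*h = ((-852 - 1103)*(-206 - 11))*(40/3) = -1955*(-217)*(40/3) = 424235*(40/3) = 16969400/3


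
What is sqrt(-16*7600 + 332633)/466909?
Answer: sqrt(211033)/466909 ≈ 0.00098388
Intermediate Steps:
sqrt(-16*7600 + 332633)/466909 = sqrt(-121600 + 332633)*(1/466909) = sqrt(211033)*(1/466909) = sqrt(211033)/466909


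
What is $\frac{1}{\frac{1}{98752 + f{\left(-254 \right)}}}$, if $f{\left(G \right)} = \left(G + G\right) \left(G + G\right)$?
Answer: $356816$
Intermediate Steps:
$f{\left(G \right)} = 4 G^{2}$ ($f{\left(G \right)} = 2 G 2 G = 4 G^{2}$)
$\frac{1}{\frac{1}{98752 + f{\left(-254 \right)}}} = \frac{1}{\frac{1}{98752 + 4 \left(-254\right)^{2}}} = \frac{1}{\frac{1}{98752 + 4 \cdot 64516}} = \frac{1}{\frac{1}{98752 + 258064}} = \frac{1}{\frac{1}{356816}} = 356816$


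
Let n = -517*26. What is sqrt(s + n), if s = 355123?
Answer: sqrt(341681) ≈ 584.54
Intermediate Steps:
n = -13442
sqrt(s + n) = sqrt(355123 - 13442) = sqrt(341681)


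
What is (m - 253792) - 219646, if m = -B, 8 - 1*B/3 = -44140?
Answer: -605882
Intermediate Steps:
B = 132444 (B = 24 - 3*(-44140) = 24 + 132420 = 132444)
m = -132444 (m = -1*132444 = -132444)
(m - 253792) - 219646 = (-132444 - 253792) - 219646 = -386236 - 219646 = -605882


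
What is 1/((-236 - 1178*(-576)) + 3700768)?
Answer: 1/4379060 ≈ 2.2836e-7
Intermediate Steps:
1/((-236 - 1178*(-576)) + 3700768) = 1/((-236 + 678528) + 3700768) = 1/(678292 + 3700768) = 1/4379060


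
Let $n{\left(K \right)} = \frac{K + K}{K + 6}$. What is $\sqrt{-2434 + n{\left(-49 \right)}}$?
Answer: $\frac{2 i \sqrt{1124063}}{43} \approx 49.313 i$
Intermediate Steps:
$n{\left(K \right)} = \frac{2 K}{6 + K}$
$\sqrt{-2434 + n{\left(-49 \right)}} = \sqrt{-2434 + 2 \left(-49\right) \frac{1}{6 - 49}} = \sqrt{-2434 + 2 \left(-49\right) \frac{1}{-43}} = \sqrt{-2434 + 2 \left(-49\right) \left(- \frac{1}{43}\right)} = \sqrt{-2434 + \frac{98}{43}} = \sqrt{- \frac{104564}{43}} = \frac{2 i \sqrt{1124063}}{43}$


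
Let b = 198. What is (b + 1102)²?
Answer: 1690000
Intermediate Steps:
(b + 1102)² = (198 + 1102)² = 1300² = 1690000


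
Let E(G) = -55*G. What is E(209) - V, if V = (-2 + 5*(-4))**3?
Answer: -847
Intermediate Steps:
V = -10648 (V = (-2 - 20)**3 = (-22)**3 = -10648)
E(209) - V = -55*209 - 1*(-10648) = -11495 + 10648 = -847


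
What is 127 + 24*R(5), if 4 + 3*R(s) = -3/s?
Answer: 451/5 ≈ 90.200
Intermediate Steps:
R(s) = -4/3 - 1/s (R(s) = -4/3 + (-3/s)/3 = -4/3 - 1/s)
127 + 24*R(5) = 127 + 24*(-4/3 - 1/5) = 127 + 24*(-4/3 - 1*⅕) = 127 + 24*(-4/3 - ⅕) = 127 + 24*(-23/15) = 127 - 184/5 = 451/5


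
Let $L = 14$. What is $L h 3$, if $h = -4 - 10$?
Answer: $-588$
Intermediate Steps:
$h = -14$ ($h = -4 - 10 = -14$)
$L h 3 = 14 \left(-14\right) 3 = \left(-196\right) 3 = -588$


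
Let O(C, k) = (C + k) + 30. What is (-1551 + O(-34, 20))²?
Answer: 2356225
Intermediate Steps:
O(C, k) = 30 + C + k
(-1551 + O(-34, 20))² = (-1551 + (30 - 34 + 20))² = (-1551 + 16)² = (-1535)² = 2356225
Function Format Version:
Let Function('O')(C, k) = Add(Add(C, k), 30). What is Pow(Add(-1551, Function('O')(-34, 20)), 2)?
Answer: 2356225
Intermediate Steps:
Function('O')(C, k) = Add(30, C, k)
Pow(Add(-1551, Function('O')(-34, 20)), 2) = Pow(Add(-1551, Add(30, -34, 20)), 2) = Pow(Add(-1551, 16), 2) = Pow(-1535, 2) = 2356225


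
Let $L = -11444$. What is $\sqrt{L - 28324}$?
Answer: $2 i \sqrt{9942} \approx 199.42 i$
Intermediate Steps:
$\sqrt{L - 28324} = \sqrt{-11444 - 28324} = \sqrt{-39768} = 2 i \sqrt{9942}$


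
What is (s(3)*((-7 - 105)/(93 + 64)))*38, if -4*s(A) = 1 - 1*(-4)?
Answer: 5320/157 ≈ 33.885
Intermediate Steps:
s(A) = -5/4 (s(A) = -(1 - 1*(-4))/4 = -(1 + 4)/4 = -¼*5 = -5/4)
(s(3)*((-7 - 105)/(93 + 64)))*38 = -5*(-7 - 105)/(4*(93 + 64))*38 = -(-140)/157*38 = -5/4*(-112/157)*38 = (140/157)*38 = 5320/157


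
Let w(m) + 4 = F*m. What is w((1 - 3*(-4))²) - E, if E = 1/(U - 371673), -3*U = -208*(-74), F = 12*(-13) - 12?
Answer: -32099150753/1130411 ≈ -28396.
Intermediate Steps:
F = -168 (F = -156 - 12 = -168)
U = -15392/3 (U = -(-208)*(-74)/3 = -⅓*15392 = -15392/3 ≈ -5130.7)
w(m) = -4 - 168*m
E = -3/1130411 (E = 1/(-15392/3 - 371673) = 1/(-1130411/3) = -3/1130411 ≈ -2.6539e-6)
w((1 - 3*(-4))²) - E = (-4 - 168*(1 - 3*(-4))²) - 1*(-3/1130411) = (-4 - 168*(1 + 12)²) + 3/1130411 = (-4 - 168*13²) + 3/1130411 = (-4 - 168*169) + 3/1130411 = (-4 - 28392) + 3/1130411 = -28396 + 3/1130411 = -32099150753/1130411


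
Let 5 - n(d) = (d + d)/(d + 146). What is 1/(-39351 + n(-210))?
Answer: -16/629641 ≈ -2.5411e-5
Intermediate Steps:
n(d) = 5 - 2*d/(146 + d) (n(d) = 5 - (d + d)/(d + 146) = 5 - 2*d/(146 + d))
1/(-39351 + n(-210)) = 1/(-39351 + (730 + 3*(-210))/(146 - 210)) = 1/(-39351 + (730 - 630)/(-64)) = 1/(-39351 - 1/64*100) = 1/(-39351 - 25/16) = 1/(-629641/16) = -16/629641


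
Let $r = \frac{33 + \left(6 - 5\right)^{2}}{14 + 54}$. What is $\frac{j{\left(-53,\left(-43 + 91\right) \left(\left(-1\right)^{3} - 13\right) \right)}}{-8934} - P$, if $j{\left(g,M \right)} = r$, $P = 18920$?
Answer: $- \frac{338062561}{17868} \approx -18920.0$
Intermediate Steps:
$r = \frac{1}{2}$ ($r = \frac{33 + 1^{2}}{68} = \left(33 + 1\right) \frac{1}{68} = 34 \cdot \frac{1}{68} = \frac{1}{2} \approx 0.5$)
$j{\left(g,M \right)} = \frac{1}{2}$
$\frac{j{\left(-53,\left(-43 + 91\right) \left(\left(-1\right)^{3} - 13\right) \right)}}{-8934} - P = \frac{1}{2 \left(-8934\right)} - 18920 = \frac{1}{2} \left(- \frac{1}{8934}\right) - 18920 = - \frac{1}{17868} - 18920 = - \frac{338062561}{17868}$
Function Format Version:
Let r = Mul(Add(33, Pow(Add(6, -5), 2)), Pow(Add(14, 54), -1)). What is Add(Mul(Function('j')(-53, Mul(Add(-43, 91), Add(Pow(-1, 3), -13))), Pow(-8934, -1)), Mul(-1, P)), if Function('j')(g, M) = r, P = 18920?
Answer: Rational(-338062561, 17868) ≈ -18920.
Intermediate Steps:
r = Rational(1, 2) (r = Mul(Add(33, Pow(1, 2)), Pow(68, -1)) = Mul(Add(33, 1), Rational(1, 68)) = Mul(34, Rational(1, 68)) = Rational(1, 2) ≈ 0.50000)
Function('j')(g, M) = Rational(1, 2)
Add(Mul(Function('j')(-53, Mul(Add(-43, 91), Add(Pow(-1, 3), -13))), Pow(-8934, -1)), Mul(-1, P)) = Add(Mul(Rational(1, 2), Pow(-8934, -1)), Mul(-1, 18920)) = Add(Mul(Rational(1, 2), Rational(-1, 8934)), -18920) = Add(Rational(-1, 17868), -18920) = Rational(-338062561, 17868)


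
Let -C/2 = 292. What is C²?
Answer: 341056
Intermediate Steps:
C = -584 (C = -2*292 = -584)
C² = (-584)² = 341056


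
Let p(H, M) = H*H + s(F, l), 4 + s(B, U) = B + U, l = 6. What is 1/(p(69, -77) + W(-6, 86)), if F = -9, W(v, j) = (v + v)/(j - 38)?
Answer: 4/19015 ≈ 0.00021036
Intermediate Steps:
W(v, j) = 2*v/(-38 + j) (W(v, j) = (2*v)/(-38 + j) = 2*v/(-38 + j))
s(B, U) = -4 + B + U (s(B, U) = -4 + (B + U) = -4 + B + U)
p(H, M) = -7 + H² (p(H, M) = H*H + (-4 - 9 + 6) = H² - 7 = -7 + H²)
1/(p(69, -77) + W(-6, 86)) = 1/((-7 + 69²) + 2*(-6)/(-38 + 86)) = 1/((-7 + 4761) + 2*(-6)/48) = 1/(4754 + 2*(-6)*(1/48)) = 1/(4754 - ¼) = 1/(19015/4) = 4/19015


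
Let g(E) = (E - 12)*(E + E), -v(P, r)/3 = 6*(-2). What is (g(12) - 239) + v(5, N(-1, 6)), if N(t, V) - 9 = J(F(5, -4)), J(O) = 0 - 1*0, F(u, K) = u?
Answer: -203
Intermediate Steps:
J(O) = 0 (J(O) = 0 + 0 = 0)
N(t, V) = 9 (N(t, V) = 9 + 0 = 9)
v(P, r) = 36 (v(P, r) = -18*(-2) = -3*(-12) = 36)
g(E) = 2*E*(-12 + E) (g(E) = (-12 + E)*(2*E) = 2*E*(-12 + E))
(g(12) - 239) + v(5, N(-1, 6)) = (2*12*(-12 + 12) - 239) + 36 = (2*12*0 - 239) + 36 = (0 - 239) + 36 = -239 + 36 = -203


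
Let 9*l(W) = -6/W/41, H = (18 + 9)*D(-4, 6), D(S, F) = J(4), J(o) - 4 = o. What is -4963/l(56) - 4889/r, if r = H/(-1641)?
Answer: 1233339467/72 ≈ 1.7130e+7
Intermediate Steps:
J(o) = 4 + o
D(S, F) = 8 (D(S, F) = 4 + 4 = 8)
H = 216 (H = (18 + 9)*8 = 27*8 = 216)
l(W) = -2/(123*W) (l(W) = (-6/W/41)/9 = (-6/W*(1/41))/9 = (-6/(41*W))/9 = -2/(123*W))
r = -72/547 (r = 216/(-1641) = 216*(-1/1641) = -72/547 ≈ -0.13163)
-4963/l(56) - 4889/r = -4963/((-2/123/56)) - 4889/(-72/547) = -4963/((-2/123*1/56)) - 4889*(-547/72) = -4963/(-1/3444) + 2674283/72 = -4963*(-3444) + 2674283/72 = 17092572 + 2674283/72 = 1233339467/72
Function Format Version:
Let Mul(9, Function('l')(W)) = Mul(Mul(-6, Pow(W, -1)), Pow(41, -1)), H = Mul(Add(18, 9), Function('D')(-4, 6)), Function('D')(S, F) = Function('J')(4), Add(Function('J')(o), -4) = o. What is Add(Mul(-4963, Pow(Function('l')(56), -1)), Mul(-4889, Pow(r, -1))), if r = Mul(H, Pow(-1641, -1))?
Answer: Rational(1233339467, 72) ≈ 1.7130e+7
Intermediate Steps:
Function('J')(o) = Add(4, o)
Function('D')(S, F) = 8 (Function('D')(S, F) = Add(4, 4) = 8)
H = 216 (H = Mul(Add(18, 9), 8) = Mul(27, 8) = 216)
Function('l')(W) = Mul(Rational(-2, 123), Pow(W, -1)) (Function('l')(W) = Mul(Rational(1, 9), Mul(Mul(-6, Pow(W, -1)), Pow(41, -1))) = Mul(Rational(1, 9), Mul(Mul(-6, Pow(W, -1)), Rational(1, 41))) = Mul(Rational(1, 9), Mul(Rational(-6, 41), Pow(W, -1))) = Mul(Rational(-2, 123), Pow(W, -1)))
r = Rational(-72, 547) (r = Mul(216, Pow(-1641, -1)) = Mul(216, Rational(-1, 1641)) = Rational(-72, 547) ≈ -0.13163)
Add(Mul(-4963, Pow(Function('l')(56), -1)), Mul(-4889, Pow(r, -1))) = Add(Mul(-4963, Pow(Mul(Rational(-2, 123), Pow(56, -1)), -1)), Mul(-4889, Pow(Rational(-72, 547), -1))) = Add(Mul(-4963, Pow(Mul(Rational(-2, 123), Rational(1, 56)), -1)), Mul(-4889, Rational(-547, 72))) = Add(Mul(-4963, Pow(Rational(-1, 3444), -1)), Rational(2674283, 72)) = Add(Mul(-4963, -3444), Rational(2674283, 72)) = Add(17092572, Rational(2674283, 72)) = Rational(1233339467, 72)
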